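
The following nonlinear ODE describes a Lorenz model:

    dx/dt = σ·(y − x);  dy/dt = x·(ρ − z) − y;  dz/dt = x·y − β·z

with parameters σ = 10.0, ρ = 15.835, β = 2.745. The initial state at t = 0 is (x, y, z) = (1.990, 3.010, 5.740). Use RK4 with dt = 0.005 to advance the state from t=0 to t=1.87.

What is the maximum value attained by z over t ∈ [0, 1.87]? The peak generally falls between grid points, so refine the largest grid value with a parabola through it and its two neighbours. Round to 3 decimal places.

t=0.000: state=(1.990, 3.010, 5.740)
step 1 (dt=0.005): k1=(10.200, 17.079, -9.766), k2=(10.372, 17.343, -9.537), k3=(10.374, 17.346, -9.536), k4=(10.549, 17.613, -9.302); state += dt/6·(k1+2k2+2k3+k4)
t=0.005: state=(2.042, 3.097, 5.692)
t=0.010: state=(2.096, 3.186, 5.647)
t=0.015: state=(2.151, 3.278, 5.604)
continuing one RK4 step at a time; state shown every 20 steps (Δt=0.1):
t=0.100: state=(3.423, 5.346, 5.346)
t=0.200: state=(5.964, 9.134, 7.066)
t=0.300: state=(9.398, 12.600, 13.044)
t=0.400: state=(10.845, 9.888, 20.788)
t=0.500: state=(7.803, 3.573, 21.291)
t=0.600: state=(4.051, 1.194, 17.243)
t=0.700: state=(2.194, 1.199, 13.387)
t=0.800: state=(1.769, 1.801, 10.417)
t=0.900: state=(2.137, 2.824, 8.301)
t=1.000: state=(3.174, 4.598, 7.163)
t=1.100: state=(5.075, 7.481, 7.630)
t=1.200: state=(7.867, 10.824, 11.138)
t=1.300: state=(10.085, 10.965, 17.618)
t=1.400: state=(9.001, 6.200, 20.881)
t=1.500: state=(5.741, 2.645, 18.545)
t=1.600: state=(3.437, 1.968, 14.924)
t=1.700: state=(2.657, 2.465, 11.894)
t=1.800: state=(2.905, 3.555, 9.750)
t=1.870: state=(3.548, 4.738, 8.893)
largest grid value and its neighbours: z(0.450)=22.09055, z(0.455)=22.09166, z(0.460)=22.07181
parabola through these three points peaks at t≈0.453 with z≈22.09375

max z = 22.094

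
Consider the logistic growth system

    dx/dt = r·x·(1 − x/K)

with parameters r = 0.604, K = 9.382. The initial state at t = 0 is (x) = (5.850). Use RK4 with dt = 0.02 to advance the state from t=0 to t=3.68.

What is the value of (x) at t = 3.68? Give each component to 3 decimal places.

t=0.000: state=(5.850)
step 1 (dt=0.02): k1=(1.330), k2=(1.328), k3=(1.328), k4=(1.326); state += dt/6·(k1+2k2+2k3+k4)
t=0.020: state=(5.877)
t=0.040: state=(5.903)
t=0.060: state=(5.929)
continuing one RK4 step at a time; state shown every 10 steps (Δt=0.2):
t=0.200: state=(6.112)
t=0.400: state=(6.364)
t=0.600: state=(6.606)
t=0.800: state=(6.836)
t=1.000: state=(7.054)
t=1.200: state=(7.259)
t=1.400: state=(7.451)
t=1.600: state=(7.629)
t=1.800: state=(7.795)
t=2.000: state=(7.948)
t=2.200: state=(8.089)
t=2.400: state=(8.218)
t=2.600: state=(8.335)
t=2.800: state=(8.443)
t=3.000: state=(8.540)
t=3.200: state=(8.628)
t=3.400: state=(8.708)
t=3.600: state=(8.779)
t=3.680: state=(8.806)

(x) = (8.806)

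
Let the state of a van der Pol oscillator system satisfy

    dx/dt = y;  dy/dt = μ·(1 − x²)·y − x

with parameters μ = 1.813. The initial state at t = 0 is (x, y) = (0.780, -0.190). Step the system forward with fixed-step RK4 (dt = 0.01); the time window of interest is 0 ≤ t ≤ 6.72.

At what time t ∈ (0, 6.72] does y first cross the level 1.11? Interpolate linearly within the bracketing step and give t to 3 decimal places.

t = 3.928

t=0.000: state=(0.780, -0.190)
step 1 (dt=0.01): k1=(-0.190, -0.915), k2=(-0.195, -0.918), k3=(-0.195, -0.918), k4=(-0.199, -0.921); state += dt/6·(k1+2k2+2k3+k4)
t=0.010: state=(0.778, -0.199)
t=0.020: state=(0.776, -0.208)
t=0.030: state=(0.774, -0.218)
continuing one RK4 step at a time; state shown every 25 steps (Δt=0.25):
t=0.250: state=(0.702, -0.440)
t=0.500: state=(0.554, -0.761)
t=0.750: state=(0.310, -1.230)
t=1.000: state=(-0.082, -1.954)
t=1.250: state=(-0.678, -2.755)
t=1.500: state=(-1.361, -2.402)
t=1.750: state=(-1.774, -0.900)
t=2.000: state=(-1.872, -0.026)
t=2.250: state=(-1.835, 0.273)
t=2.500: state=(-1.751, 0.385)
t=2.750: state=(-1.646, 0.451)
t=3.000: state=(-1.525, 0.516)
t=3.250: state=(-1.386, 0.599)
t=3.500: state=(-1.223, 0.717)
t=3.750: state=(-1.022, 0.903)
t=3.920: state=(-0.853, 1.099)
next step: t=3.930: state=(-0.842, 1.113) — y has crossed 1.11
linear interpolation between t=3.920 (1.09863) and t=3.930 (1.11275) → t≈3.928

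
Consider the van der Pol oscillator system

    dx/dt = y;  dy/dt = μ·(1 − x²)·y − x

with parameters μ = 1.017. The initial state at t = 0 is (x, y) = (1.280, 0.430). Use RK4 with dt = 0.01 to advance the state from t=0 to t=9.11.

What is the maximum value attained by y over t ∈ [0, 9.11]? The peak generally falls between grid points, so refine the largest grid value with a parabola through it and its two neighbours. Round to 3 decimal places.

max y = 2.687

t=0.000: state=(1.280, 0.430)
step 1 (dt=0.01): k1=(0.430, -1.559), k2=(0.422, -1.559), k3=(0.422, -1.559), k4=(0.414, -1.558); state += dt/6·(k1+2k2+2k3+k4)
t=0.010: state=(1.284, 0.414)
t=0.020: state=(1.288, 0.399)
t=0.030: state=(1.292, 0.383)
continuing one RK4 step at a time; state shown every 50 steps (Δt=0.5):
t=0.500: state=(1.314, -0.256)
t=1.000: state=(1.058, -0.752)
t=1.500: state=(0.546, -1.340)
t=2.000: state=(-0.343, -2.245)
t=2.500: state=(-1.489, -1.840)
t=3.000: state=(-1.928, -0.085)
t=3.500: state=(-1.790, 0.512)
t=4.000: state=(-1.464, 0.783)
t=4.500: state=(-0.990, 1.151)
t=5.000: state=(-0.249, 1.907)
t=5.500: state=(0.949, 2.673)
t=6.000: state=(1.904, 0.839)
t=6.500: state=(1.966, -0.324)
t=7.000: state=(1.714, -0.639)
t=7.500: state=(1.335, -0.891)
t=8.000: state=(0.790, -1.347)
t=8.500: state=(-0.093, -2.271)
t=9.000: state=(-1.370, -2.335)
t=9.110: state=(-1.603, -1.883)
largest grid value and its neighbours: y(5.450)=2.68648, y(5.460)=2.68678, y(5.470)=2.68558
parabola through these three points peaks at t≈5.457 with y≈2.68685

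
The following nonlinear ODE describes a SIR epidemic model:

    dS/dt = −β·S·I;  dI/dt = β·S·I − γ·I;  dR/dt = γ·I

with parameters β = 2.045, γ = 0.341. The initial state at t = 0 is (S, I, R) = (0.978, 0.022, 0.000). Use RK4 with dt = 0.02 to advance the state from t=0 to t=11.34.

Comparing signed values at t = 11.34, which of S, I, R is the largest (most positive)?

largest component: R

t=0.000: state=(0.978, 0.022, 0.000)
step 1 (dt=0.02): k1=(-0.044, 0.036, 0.008), k2=(-0.045, 0.037, 0.008), k3=(-0.045, 0.037, 0.008), k4=(-0.045, 0.038, 0.008); state += dt/6·(k1+2k2+2k3+k4)
t=0.020: state=(0.977, 0.023, 0.000)
t=0.040: state=(0.976, 0.024, 0.000)
t=0.060: state=(0.975, 0.024, 0.000)
continuing one RK4 step at a time; state shown every 25 steps (Δt=0.5):
t=0.500: state=(0.945, 0.050, 0.006)
t=1.000: state=(0.875, 0.107, 0.019)
t=1.500: state=(0.748, 0.207, 0.045)
t=2.000: state=(0.565, 0.343, 0.091)
t=2.500: state=(0.372, 0.467, 0.161)
t=3.000: state=(0.222, 0.531, 0.247)
t=3.500: state=(0.129, 0.533, 0.338)
t=4.000: state=(0.076, 0.498, 0.427)
t=4.500: state=(0.047, 0.446, 0.507)
t=5.000: state=(0.030, 0.391, 0.579)
t=5.500: state=(0.021, 0.338, 0.641)
t=6.000: state=(0.015, 0.291, 0.694)
t=6.500: state=(0.012, 0.248, 0.740)
t=7.000: state=(0.009, 0.212, 0.779)
t=7.500: state=(0.007, 0.180, 0.813)
t=8.000: state=(0.006, 0.153, 0.841)
t=8.500: state=(0.005, 0.130, 0.865)
t=9.000: state=(0.005, 0.110, 0.885)
t=9.500: state=(0.004, 0.093, 0.903)
t=10.000: state=(0.004, 0.079, 0.917)
t=10.500: state=(0.004, 0.067, 0.930)
t=11.000: state=(0.003, 0.056, 0.940)
t=11.340: state=(0.003, 0.050, 0.946)
compare at T: S=0.003, I=0.050, R=0.946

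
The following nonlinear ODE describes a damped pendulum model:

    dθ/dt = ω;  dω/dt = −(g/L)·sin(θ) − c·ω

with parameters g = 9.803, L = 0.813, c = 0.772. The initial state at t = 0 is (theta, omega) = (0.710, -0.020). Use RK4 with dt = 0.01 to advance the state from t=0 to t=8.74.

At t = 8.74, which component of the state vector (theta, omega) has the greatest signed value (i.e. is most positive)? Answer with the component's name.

largest component: omega

t=0.000: state=(0.710, -0.020)
step 1 (dt=0.01): k1=(-0.020, -7.844), k2=(-0.059, -7.813), k3=(-0.059, -7.811), k4=(-0.098, -7.779); state += dt/6·(k1+2k2+2k3+k4)
t=0.010: state=(0.709, -0.098)
t=0.020: state=(0.708, -0.176)
t=0.030: state=(0.706, -0.252)
continuing one RK4 step at a time; state shown every 50 steps (Δt=0.5):
t=0.500: state=(0.003, -1.996)
t=1.000: state=(-0.479, 0.382)
t=1.500: state=(0.100, 1.277)
t=2.000: state=(0.302, -0.546)
t=2.500: state=(-0.138, -0.740)
t=3.000: state=(-0.171, 0.550)
t=3.500: state=(0.136, 0.368)
t=4.000: state=(0.083, -0.466)
t=4.500: state=(-0.113, -0.134)
t=5.000: state=(-0.028, 0.350)
t=5.500: state=(0.084, 0.003)
t=6.000: state=(-0.002, -0.239)
t=6.500: state=(-0.056, 0.058)
t=7.000: state=(0.016, 0.148)
t=7.500: state=(0.034, -0.077)
t=8.000: state=(-0.019, -0.081)
t=8.500: state=(-0.018, 0.073)
t=8.740: state=(0.001, 0.083)
compare at T: theta=0.001, omega=0.083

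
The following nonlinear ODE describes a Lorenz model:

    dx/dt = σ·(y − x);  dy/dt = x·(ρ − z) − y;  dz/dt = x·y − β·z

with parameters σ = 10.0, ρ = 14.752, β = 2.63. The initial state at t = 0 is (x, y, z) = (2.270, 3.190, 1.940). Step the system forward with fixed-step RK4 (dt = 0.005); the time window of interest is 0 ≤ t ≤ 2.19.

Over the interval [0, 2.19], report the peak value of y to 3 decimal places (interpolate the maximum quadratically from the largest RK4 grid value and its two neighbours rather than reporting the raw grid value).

max y = 13.537

t=0.000: state=(2.270, 3.190, 1.940)
step 1 (dt=0.005): k1=(9.200, 25.893, 2.139), k2=(9.617, 26.111, 2.347), k3=(9.612, 26.123, 2.350), k4=(10.026, 26.351, 2.564); state += dt/6·(k1+2k2+2k3+k4)
t=0.005: state=(2.318, 3.321, 1.952)
t=0.010: state=(2.370, 3.454, 1.966)
t=0.015: state=(2.426, 3.589, 1.982)
continuing one RK4 step at a time; state shown every 20 steps (Δt=0.1):
t=0.100: state=(3.971, 6.452, 2.801)
t=0.200: state=(7.243, 11.192, 6.594)
t=0.300: state=(10.895, 13.298, 15.644)
t=0.400: state=(10.308, 6.710, 22.211)
t=0.500: state=(5.612, 0.971, 19.520)
t=0.600: state=(2.152, -0.097, 15.093)
t=0.700: state=(0.777, 0.065, 11.597)
t=0.800: state=(0.411, 0.288, 8.923)
t=0.900: state=(0.415, 0.520, 6.873)
t=1.000: state=(0.605, 0.885, 5.315)
t=1.100: state=(1.007, 1.557, 4.171)
t=1.200: state=(1.781, 2.832, 3.473)
t=1.300: state=(3.245, 5.204, 3.554)
t=1.400: state=(5.838, 9.077, 5.614)
t=1.500: state=(9.352, 12.628, 11.944)
t=1.600: state=(10.796, 9.731, 20.048)
t=1.700: state=(7.577, 3.151, 20.623)
t=1.800: state=(3.665, 0.683, 16.649)
t=1.900: state=(1.692, 0.577, 12.919)
t=2.000: state=(1.109, 0.932, 10.016)
t=2.100: state=(1.182, 1.468, 7.816)
t=2.190: state=(1.599, 2.252, 6.374)
largest grid value and its neighbours: y(0.275)=13.52948, y(0.280)=13.53651, y(0.285)=13.51764
parabola through these three points peaks at t≈0.279 with y≈13.53719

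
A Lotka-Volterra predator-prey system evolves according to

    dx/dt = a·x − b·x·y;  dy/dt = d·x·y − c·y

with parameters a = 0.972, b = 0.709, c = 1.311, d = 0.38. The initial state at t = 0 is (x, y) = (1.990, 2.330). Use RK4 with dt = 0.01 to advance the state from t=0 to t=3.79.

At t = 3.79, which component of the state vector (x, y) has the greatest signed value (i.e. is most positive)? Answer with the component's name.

t=0.000: state=(1.990, 2.330)
step 1 (dt=0.01): k1=(-1.353, -1.293), k2=(-1.339, -1.295), k3=(-1.339, -1.295), k4=(-1.326, -1.297); state += dt/6·(k1+2k2+2k3+k4)
t=0.010: state=(1.977, 2.317)
t=0.020: state=(1.963, 2.304)
t=0.030: state=(1.951, 2.291)
continuing one RK4 step at a time; state shown every 20 steps (Δt=0.2):
t=0.200: state=(1.770, 2.067)
t=0.400: state=(1.633, 1.809)
t=0.600: state=(1.562, 1.571)
t=0.800: state=(1.541, 1.359)
t=1.000: state=(1.565, 1.176)
t=1.200: state=(1.627, 1.021)
t=1.400: state=(1.726, 0.892)
t=1.600: state=(1.861, 0.787)
t=1.800: state=(2.035, 0.702)
t=2.000: state=(2.248, 0.635)
t=2.200: state=(2.505, 0.585)
t=2.400: state=(2.807, 0.551)
t=2.600: state=(3.159, 0.531)
t=2.800: state=(3.560, 0.527)
t=3.000: state=(4.009, 0.541)
t=3.200: state=(4.500, 0.575)
t=3.400: state=(5.018, 0.635)
t=3.600: state=(5.535, 0.730)
t=3.790: state=(5.984, 0.862)
compare at T: x=5.984, y=0.862

largest component: x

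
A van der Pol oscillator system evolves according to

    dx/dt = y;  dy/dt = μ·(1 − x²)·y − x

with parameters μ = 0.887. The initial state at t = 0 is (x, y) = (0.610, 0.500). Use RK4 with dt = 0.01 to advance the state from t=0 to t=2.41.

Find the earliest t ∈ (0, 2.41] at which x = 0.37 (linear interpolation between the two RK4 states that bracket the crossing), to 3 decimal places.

t = 1.806

t=0.000: state=(0.610, 0.500)
step 1 (dt=0.01): k1=(0.500, -0.332), k2=(0.498, -0.336), k3=(0.498, -0.336), k4=(0.497, -0.341); state += dt/6·(k1+2k2+2k3+k4)
t=0.010: state=(0.615, 0.497)
t=0.020: state=(0.620, 0.493)
t=0.030: state=(0.625, 0.490)
continuing one RK4 step at a time; state shown every 10 steps (Δt=0.1):
t=0.100: state=(0.658, 0.462)
t=0.200: state=(0.702, 0.415)
t=0.300: state=(0.741, 0.359)
t=0.400: state=(0.774, 0.296)
t=0.500: state=(0.800, 0.226)
t=0.600: state=(0.819, 0.151)
t=0.700: state=(0.830, 0.071)
t=0.800: state=(0.833, -0.011)
t=0.900: state=(0.828, -0.095)
t=1.000: state=(0.814, -0.182)
t=1.100: state=(0.791, -0.269)
t=1.200: state=(0.760, -0.358)
t=1.300: state=(0.720, -0.448)
t=1.400: state=(0.670, -0.540)
t=1.500: state=(0.612, -0.635)
t=1.600: state=(0.543, -0.733)
t=1.700: state=(0.465, -0.836)
t=1.800: state=(0.376, -0.943)
next step: t=1.810: state=(0.366, -0.954) — x has crossed 0.37
linear interpolation between t=1.800 (0.37586) and t=1.810 (0.36638) → t≈1.806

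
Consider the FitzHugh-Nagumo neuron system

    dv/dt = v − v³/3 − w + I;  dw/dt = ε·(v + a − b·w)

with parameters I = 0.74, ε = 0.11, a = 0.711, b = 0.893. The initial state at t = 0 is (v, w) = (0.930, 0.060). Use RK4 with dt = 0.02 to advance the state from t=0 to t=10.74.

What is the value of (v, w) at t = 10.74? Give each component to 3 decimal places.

(v, w) = (0.934, 1.570)

t=0.000: state=(0.930, 0.060)
step 1 (dt=0.02): k1=(1.342, 0.175), k2=(1.342, 0.176), k3=(1.342, 0.176), k4=(1.341, 0.177); state += dt/6·(k1+2k2+2k3+k4)
t=0.020: state=(0.957, 0.064)
t=0.040: state=(0.984, 0.067)
t=0.060: state=(1.010, 0.071)
continuing one RK4 step at a time; state shown every 25 steps (Δt=0.5):
t=0.500: state=(1.527, 0.162)
t=1.000: state=(1.814, 0.284)
t=1.500: state=(1.874, 0.408)
t=2.000: state=(1.857, 0.527)
t=2.500: state=(1.819, 0.638)
t=3.000: state=(1.774, 0.742)
t=3.500: state=(1.729, 0.839)
t=4.000: state=(1.682, 0.929)
t=4.500: state=(1.635, 1.011)
t=5.000: state=(1.588, 1.087)
t=5.500: state=(1.541, 1.157)
t=6.000: state=(1.492, 1.221)
t=6.500: state=(1.443, 1.280)
t=7.000: state=(1.393, 1.333)
t=7.500: state=(1.342, 1.381)
t=8.000: state=(1.289, 1.423)
t=8.500: state=(1.234, 1.461)
t=9.000: state=(1.176, 1.494)
t=9.500: state=(1.114, 1.522)
t=10.000: state=(1.047, 1.545)
t=10.500: state=(0.973, 1.563)
t=10.740: state=(0.934, 1.570)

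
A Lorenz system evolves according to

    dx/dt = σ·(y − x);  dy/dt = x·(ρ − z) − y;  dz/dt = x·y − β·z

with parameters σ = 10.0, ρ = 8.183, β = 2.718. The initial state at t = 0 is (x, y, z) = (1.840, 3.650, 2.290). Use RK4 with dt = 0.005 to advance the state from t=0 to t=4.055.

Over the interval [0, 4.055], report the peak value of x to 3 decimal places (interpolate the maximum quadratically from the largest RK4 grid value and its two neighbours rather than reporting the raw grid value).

max x = 6.681

t=0.000: state=(1.840, 3.650, 2.290)
step 1 (dt=0.005): k1=(18.100, 7.193, 0.492), k2=(17.827, 7.439, 0.688), k3=(17.840, 7.434, 0.685), k4=(17.580, 7.675, 0.880); state += dt/6·(k1+2k2+2k3+k4)
t=0.005: state=(1.929, 3.687, 2.293)
t=0.010: state=(2.016, 3.727, 2.299)
t=0.015: state=(2.100, 3.768, 2.306)
continuing one RK4 step at a time; state shown every 40 steps (Δt=0.2):
t=0.200: state=(4.750, 6.153, 4.051)
t=0.400: state=(6.677, 6.777, 8.805)
t=0.600: state=(4.996, 3.690, 9.903)
t=0.800: state=(3.082, 2.586, 7.474)
t=1.000: state=(2.849, 3.042, 5.547)
t=1.200: state=(3.668, 4.256, 5.057)
t=1.400: state=(4.938, 5.508, 6.320)
t=1.600: state=(5.430, 5.278, 8.227)
t=1.800: state=(4.588, 4.055, 8.360)
t=2.000: state=(3.799, 3.596, 7.213)
t=2.200: state=(3.783, 3.946, 6.339)
t=2.400: state=(4.308, 4.623, 6.377)
t=2.600: state=(4.823, 4.969, 7.173)
t=2.800: state=(4.790, 4.628, 7.783)
t=3.000: state=(4.364, 4.155, 7.585)
t=3.200: state=(4.106, 4.071, 7.040)
t=3.400: state=(4.207, 4.325, 6.763)
t=3.600: state=(4.482, 4.611, 6.947)
t=3.800: state=(4.629, 4.635, 7.323)
t=4.000: state=(4.522, 4.427, 7.459)
t=4.055: state=(4.468, 4.367, 7.432)
largest grid value and its neighbours: x(0.405)=6.68042, x(0.410)=6.68092, x(0.415)=6.67842
parabola through these three points peaks at t≈0.408 with x≈6.68109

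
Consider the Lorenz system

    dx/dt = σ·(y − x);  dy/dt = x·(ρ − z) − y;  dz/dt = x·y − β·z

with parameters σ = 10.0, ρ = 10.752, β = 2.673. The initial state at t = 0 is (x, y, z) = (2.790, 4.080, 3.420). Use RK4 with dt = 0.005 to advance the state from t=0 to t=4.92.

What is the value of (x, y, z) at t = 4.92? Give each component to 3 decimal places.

t=0.000: state=(2.790, 4.080, 3.420)
step 1 (dt=0.005): k1=(12.900, 16.376, 2.242), k2=(12.987, 16.556, 2.474), k3=(12.989, 16.555, 2.474), k4=(13.078, 16.734, 2.710); state += dt/6·(k1+2k2+2k3+k4)
t=0.005: state=(2.855, 4.163, 3.432)
t=0.010: state=(2.921, 4.247, 3.447)
t=0.015: state=(2.988, 4.334, 3.464)
continuing one RK4 step at a time; state shown every 40 steps (Δt=0.2):
t=0.200: state=(6.203, 8.169, 6.575)
t=0.400: state=(7.850, 6.818, 13.666)
t=0.600: state=(4.175, 2.556, 11.943)
t=0.800: state=(2.603, 2.510, 8.112)
t=1.000: state=(3.299, 4.036, 6.192)
t=1.200: state=(5.382, 6.601, 7.346)
t=1.400: state=(6.908, 6.831, 11.430)
t=1.600: state=(5.224, 4.081, 11.809)
t=1.800: state=(3.732, 3.466, 9.275)
t=2.000: state=(4.013, 4.497, 7.732)
t=2.200: state=(5.349, 6.073, 8.473)
t=2.400: state=(6.167, 6.102, 10.757)
t=2.600: state=(5.238, 4.588, 11.023)
t=2.800: state=(4.324, 4.141, 9.511)
t=3.000: state=(4.510, 4.835, 8.572)
t=3.200: state=(5.340, 5.744, 9.146)
t=3.400: state=(5.717, 5.631, 10.413)
t=3.600: state=(5.153, 4.786, 10.471)
t=3.800: state=(4.644, 4.553, 9.567)
t=4.000: state=(4.800, 5.016, 9.062)
t=4.200: state=(5.296, 5.511, 9.491)
t=4.400: state=(5.449, 5.370, 10.181)
t=4.600: state=(5.102, 4.895, 10.141)
t=4.800: state=(4.831, 4.796, 9.603)
t=4.920: state=(4.865, 4.951, 9.385)

(x, y, z) = (4.865, 4.951, 9.385)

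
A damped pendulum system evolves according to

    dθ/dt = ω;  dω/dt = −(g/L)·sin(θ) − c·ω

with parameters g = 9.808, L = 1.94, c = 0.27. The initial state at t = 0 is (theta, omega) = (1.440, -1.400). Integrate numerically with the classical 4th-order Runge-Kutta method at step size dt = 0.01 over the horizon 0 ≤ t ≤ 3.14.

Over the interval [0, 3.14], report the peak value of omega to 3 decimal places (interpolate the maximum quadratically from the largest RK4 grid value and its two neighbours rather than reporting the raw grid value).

max omega = 2.445

t=0.000: state=(1.440, -1.400)
step 1 (dt=0.01): k1=(-1.400, -4.634), k2=(-1.423, -4.623), k3=(-1.423, -4.623), k4=(-1.446, -4.612); state += dt/6·(k1+2k2+2k3+k4)
t=0.010: state=(1.426, -1.446)
t=0.020: state=(1.411, -1.492)
t=0.030: state=(1.396, -1.538)
continuing one RK4 step at a time; state shown every 20 steps (Δt=0.2):
t=0.200: state=(1.071, -2.261)
t=0.400: state=(0.553, -2.853)
t=0.600: state=(-0.037, -2.950)
t=0.800: state=(-0.589, -2.487)
t=1.000: state=(-1.006, -1.646)
t=1.200: state=(-1.238, -0.667)
t=1.400: state=(-1.273, 0.308)
t=1.600: state=(-1.120, 1.213)
t=1.800: state=(-0.799, 1.957)
t=2.000: state=(-0.357, 2.392)
t=2.200: state=(0.128, 2.376)
t=2.400: state=(0.563, 1.911)
t=2.600: state=(0.873, 1.156)
t=2.800: state=(1.018, 0.289)
t=3.000: state=(0.989, -0.564)
t=3.140: state=(0.872, -1.102)
largest grid value and its neighbours: omega(2.080)=2.44393, omega(2.090)=2.44494, omega(2.100)=2.44472
parabola through these three points peaks at t≈2.093 with omega≈2.44500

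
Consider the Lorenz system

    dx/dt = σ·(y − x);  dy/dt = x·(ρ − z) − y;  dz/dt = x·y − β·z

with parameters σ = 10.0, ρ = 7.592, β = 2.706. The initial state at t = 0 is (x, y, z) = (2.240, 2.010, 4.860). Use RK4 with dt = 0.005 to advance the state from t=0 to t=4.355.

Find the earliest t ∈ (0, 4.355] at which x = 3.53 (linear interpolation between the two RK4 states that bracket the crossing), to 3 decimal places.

t=0.000: state=(2.240, 2.010, 4.860)
step 1 (dt=0.005): k1=(-2.300, 4.110, -8.649), k2=(-2.140, 4.132, -8.579), k3=(-2.143, 4.133, -8.578), k4=(-1.986, 4.155, -8.508); state += dt/6·(k1+2k2+2k3+k4)
t=0.005: state=(2.229, 2.031, 4.817)
t=0.010: state=(2.220, 2.052, 4.775)
t=0.015: state=(2.212, 2.073, 4.733)
continuing one RK4 step at a time; state shown every 40 steps (Δt=0.2):
t=0.200: state=(2.613, 3.088, 3.753)
t=0.345: state=(3.507, 4.246, 3.896)
next step: t=0.350: state=(3.544, 4.290, 3.918) — x has crossed 3.53
linear interpolation between t=0.345 (3.50736) and t=0.350 (3.54447) → t≈0.348

t = 0.348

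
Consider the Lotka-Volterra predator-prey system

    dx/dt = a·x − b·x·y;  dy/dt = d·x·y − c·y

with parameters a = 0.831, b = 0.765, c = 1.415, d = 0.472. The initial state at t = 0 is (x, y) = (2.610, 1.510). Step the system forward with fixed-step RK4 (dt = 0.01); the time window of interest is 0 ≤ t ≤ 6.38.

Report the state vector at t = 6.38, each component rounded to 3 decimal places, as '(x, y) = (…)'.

t=0.000: state=(2.610, 1.510)
step 1 (dt=0.01): k1=(-0.846, -0.276), k2=(-0.842, -0.279), k3=(-0.842, -0.279), k4=(-0.838, -0.282); state += dt/6·(k1+2k2+2k3+k4)
t=0.010: state=(2.602, 1.507)
t=0.020: state=(2.593, 1.504)
t=0.030: state=(2.585, 1.501)
continuing one RK4 step at a time; state shown every 25 steps (Δt=0.25):
t=0.250: state=(2.425, 1.426)
t=0.500: state=(2.295, 1.322)
t=0.750: state=(2.217, 1.211)
t=1.000: state=(2.188, 1.102)
t=1.250: state=(2.203, 1.002)
t=1.500: state=(2.258, 0.915)
t=1.750: state=(2.350, 0.842)
t=2.000: state=(2.476, 0.786)
t=2.250: state=(2.634, 0.746)
t=2.500: state=(2.818, 0.722)
t=2.750: state=(3.024, 0.715)
t=3.000: state=(3.244, 0.727)
t=3.250: state=(3.465, 0.758)
t=3.500: state=(3.672, 0.811)
t=3.750: state=(3.844, 0.888)
t=4.000: state=(3.956, 0.988)
t=4.250: state=(3.986, 1.109)
t=4.500: state=(3.918, 1.243)
t=4.750: state=(3.755, 1.373)
t=5.000: state=(3.516, 1.481)
t=5.250: state=(3.237, 1.549)
t=5.500: state=(2.955, 1.567)
t=5.750: state=(2.701, 1.535)
t=6.000: state=(2.495, 1.464)
t=6.250: state=(2.342, 1.366)
t=6.380: state=(2.284, 1.310)

(x, y) = (2.284, 1.310)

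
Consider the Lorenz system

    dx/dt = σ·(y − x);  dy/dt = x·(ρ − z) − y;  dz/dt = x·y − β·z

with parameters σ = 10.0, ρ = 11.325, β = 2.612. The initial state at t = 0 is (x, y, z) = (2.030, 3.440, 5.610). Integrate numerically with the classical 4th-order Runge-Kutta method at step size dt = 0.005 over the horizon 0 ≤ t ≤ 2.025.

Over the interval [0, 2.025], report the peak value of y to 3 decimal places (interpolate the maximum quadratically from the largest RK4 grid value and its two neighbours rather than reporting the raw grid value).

t=0.000: state=(2.030, 3.440, 5.610)
step 1 (dt=0.005): k1=(14.100, 8.161, -7.670), k2=(13.952, 8.382, -7.457), k3=(13.961, 8.378, -7.458), k4=(13.821, 8.597, -7.245); state += dt/6·(k1+2k2+2k3+k4)
t=0.005: state=(2.100, 3.482, 5.573)
t=0.010: state=(2.168, 3.526, 5.538)
t=0.015: state=(2.236, 3.572, 5.505)
continuing one RK4 step at a time; state shown every 20 steps (Δt=0.1):
t=0.100: state=(3.327, 4.643, 5.288)
t=0.200: state=(4.790, 6.405, 6.071)
t=0.300: state=(6.450, 8.034, 8.339)
t=0.400: state=(7.606, 8.141, 11.623)
t=0.500: state=(7.309, 6.219, 13.802)
t=0.600: state=(5.776, 4.039, 13.551)
t=0.700: state=(4.219, 2.954, 11.911)
t=0.800: state=(3.323, 2.785, 10.086)
t=0.900: state=(3.089, 3.130, 8.581)
t=1.000: state=(3.357, 3.835, 7.585)
t=1.100: state=(4.021, 4.857, 7.251)
t=1.200: state=(4.989, 6.055, 7.766)
t=1.300: state=(6.039, 6.991, 9.206)
t=1.400: state=(6.711, 7.018, 11.117)
t=1.500: state=(6.569, 5.997, 12.431)
t=1.600: state=(5.720, 4.706, 12.459)
t=1.700: state=(4.748, 3.896, 11.536)
t=1.800: state=(4.105, 3.687, 10.327)
t=1.900: state=(3.909, 3.924, 9.272)
t=2.000: state=(4.106, 4.471, 8.610)
t=2.025: state=(4.207, 4.644, 8.524)
largest grid value and its neighbours: y(0.350)=8.36484, y(0.355)=8.36912, y(0.360)=8.36760
parabola through these three points peaks at t≈0.356 with y≈8.36928

max y = 8.369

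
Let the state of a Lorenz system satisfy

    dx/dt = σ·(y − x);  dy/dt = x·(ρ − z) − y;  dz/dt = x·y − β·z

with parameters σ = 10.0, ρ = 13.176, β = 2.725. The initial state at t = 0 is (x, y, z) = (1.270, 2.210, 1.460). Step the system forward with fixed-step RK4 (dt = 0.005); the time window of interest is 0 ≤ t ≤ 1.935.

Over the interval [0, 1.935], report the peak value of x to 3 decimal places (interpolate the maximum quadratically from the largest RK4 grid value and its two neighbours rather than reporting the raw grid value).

max x = 10.583

t=0.000: state=(1.270, 2.210, 1.460)
step 1 (dt=0.005): k1=(9.400, 12.669, -1.172), k2=(9.482, 12.917, -1.071), k3=(9.486, 12.918, -1.070), k4=(9.572, 13.167, -0.967); state += dt/6·(k1+2k2+2k3+k4)
t=0.005: state=(1.317, 2.275, 1.455)
t=0.010: state=(1.366, 2.342, 1.450)
t=0.015: state=(1.415, 2.411, 1.447)
continuing one RK4 step at a time; state shown every 20 steps (Δt=0.1):
t=0.100: state=(2.473, 4.033, 1.623)
t=0.200: state=(4.560, 7.235, 2.981)
t=0.300: state=(7.760, 11.259, 7.423)
t=0.400: state=(10.460, 11.563, 15.518)
t=0.500: state=(9.083, 5.559, 19.564)
t=0.600: state=(5.081, 1.378, 16.855)
t=0.700: state=(2.352, 0.586, 13.095)
t=0.800: state=(1.289, 0.779, 10.068)
t=0.900: state=(1.105, 1.175, 7.763)
t=1.000: state=(1.360, 1.791, 6.068)
t=1.100: state=(1.987, 2.835, 4.957)
t=1.200: state=(3.126, 4.597, 4.605)
t=1.300: state=(4.997, 7.275, 5.637)
t=1.400: state=(7.520, 10.069, 9.202)
t=1.500: state=(9.329, 9.943, 14.856)
t=1.600: state=(8.333, 5.938, 17.693)
t=1.700: state=(5.514, 2.767, 15.985)
t=1.800: state=(3.380, 1.920, 13.005)
t=1.900: state=(2.507, 2.139, 10.394)
t=1.935: state=(2.427, 2.333, 9.631)
largest grid value and its neighbours: x(0.415)=10.57039, x(0.420)=10.58213, x(0.425)=10.58087
parabola through these three points peaks at t≈0.422 with x≈10.58318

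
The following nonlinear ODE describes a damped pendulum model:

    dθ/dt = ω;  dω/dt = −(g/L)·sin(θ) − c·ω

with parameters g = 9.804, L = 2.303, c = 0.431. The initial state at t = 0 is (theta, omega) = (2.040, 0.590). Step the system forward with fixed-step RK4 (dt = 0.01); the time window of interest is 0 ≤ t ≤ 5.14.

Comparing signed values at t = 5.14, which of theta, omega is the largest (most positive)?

t=0.000: state=(2.040, 0.590)
step 1 (dt=0.01): k1=(0.590, -4.051), k2=(0.570, -4.037), k3=(0.570, -4.037), k4=(0.550, -4.023); state += dt/6·(k1+2k2+2k3+k4)
t=0.010: state=(2.046, 0.550)
t=0.020: state=(2.051, 0.510)
t=0.030: state=(2.056, 0.470)
continuing one RK4 step at a time; state shown every 20 steps (Δt=0.2):
t=0.200: state=(2.080, -0.174)
t=0.400: state=(1.974, -0.887)
t=0.600: state=(1.726, -1.594)
t=0.800: state=(1.338, -2.272)
t=1.000: state=(0.827, -2.799)
t=1.200: state=(0.242, -2.977)
t=1.400: state=(-0.332, -2.687)
t=1.600: state=(-0.808, -2.019)
t=1.800: state=(-1.128, -1.176)
t=2.000: state=(-1.277, -0.314)
t=2.200: state=(-1.258, 0.494)
t=2.400: state=(-1.086, 1.207)
t=2.600: state=(-0.785, 1.765)
t=2.800: state=(-0.396, 2.072)
t=3.000: state=(0.021, 2.049)
t=3.200: state=(0.401, 1.703)
t=3.400: state=(0.688, 1.133)
t=3.600: state=(0.848, 0.466)
t=3.800: state=(0.875, -0.197)
t=4.000: state=(0.775, -0.784)
t=4.200: state=(0.570, -1.231)
t=4.400: state=(0.296, -1.472)
t=4.600: state=(-0.002, -1.468)
t=4.800: state=(-0.275, -1.229)
t=5.000: state=(-0.482, -0.820)
t=5.140: state=(-0.574, -0.479)
compare at T: theta=-0.574, omega=-0.479

largest component: omega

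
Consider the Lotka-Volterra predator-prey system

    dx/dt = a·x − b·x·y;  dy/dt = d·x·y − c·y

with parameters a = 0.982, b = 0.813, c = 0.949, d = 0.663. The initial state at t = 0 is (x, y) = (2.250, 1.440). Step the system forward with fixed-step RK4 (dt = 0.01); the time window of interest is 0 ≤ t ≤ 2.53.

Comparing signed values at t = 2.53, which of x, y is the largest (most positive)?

t=0.000: state=(2.250, 1.440)
step 1 (dt=0.01): k1=(-0.425, 0.782), k2=(-0.431, 0.782), k3=(-0.431, 0.782), k4=(-0.438, 0.782); state += dt/6·(k1+2k2+2k3+k4)
t=0.010: state=(2.246, 1.448)
t=0.020: state=(2.241, 1.456)
t=0.030: state=(2.237, 1.463)
continuing one RK4 step at a time; state shown every 10 steps (Δt=0.1):
t=0.100: state=(2.201, 1.518)
t=0.200: state=(2.139, 1.594)
t=0.300: state=(2.067, 1.667)
t=0.400: state=(1.986, 1.734)
t=0.500: state=(1.898, 1.794)
t=0.600: state=(1.806, 1.845)
t=0.700: state=(1.712, 1.885)
t=0.800: state=(1.618, 1.915)
t=0.900: state=(1.526, 1.932)
t=1.000: state=(1.439, 1.939)
t=1.100: state=(1.356, 1.935)
t=1.200: state=(1.279, 1.920)
t=1.300: state=(1.208, 1.896)
t=1.400: state=(1.144, 1.864)
t=1.500: state=(1.086, 1.825)
t=1.600: state=(1.034, 1.781)
t=1.700: state=(0.989, 1.732)
t=1.800: state=(0.950, 1.680)
t=1.900: state=(0.916, 1.625)
t=2.000: state=(0.888, 1.569)
t=2.100: state=(0.864, 1.512)
t=2.200: state=(0.845, 1.455)
t=2.300: state=(0.830, 1.399)
t=2.400: state=(0.819, 1.344)
t=2.500: state=(0.812, 1.290)
t=2.530: state=(0.810, 1.274)
compare at T: x=0.810, y=1.274

largest component: y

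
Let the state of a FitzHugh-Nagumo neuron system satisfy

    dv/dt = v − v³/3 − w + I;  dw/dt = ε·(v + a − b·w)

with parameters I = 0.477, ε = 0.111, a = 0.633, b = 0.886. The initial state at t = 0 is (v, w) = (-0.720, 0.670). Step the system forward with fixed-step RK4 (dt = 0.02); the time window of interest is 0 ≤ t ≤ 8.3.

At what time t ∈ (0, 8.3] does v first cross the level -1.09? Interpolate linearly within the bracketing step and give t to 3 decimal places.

t=0.000: state=(-0.720, 0.670)
step 1 (dt=0.02): k1=(-0.789, -0.076), k2=(-0.792, -0.076), k3=(-0.792, -0.076), k4=(-0.794, -0.077); state += dt/6·(k1+2k2+2k3+k4)
t=0.020: state=(-0.736, 0.668)
t=0.040: state=(-0.752, 0.667)
t=0.060: state=(-0.768, 0.665)
t=0.440: state=(-1.081, 0.629)
next step: t=0.460: state=(-1.097, 0.627) — v has crossed -1.09
linear interpolation between t=0.440 (-1.08115) and t=0.460 (-1.09733) → t≈0.451

t = 0.451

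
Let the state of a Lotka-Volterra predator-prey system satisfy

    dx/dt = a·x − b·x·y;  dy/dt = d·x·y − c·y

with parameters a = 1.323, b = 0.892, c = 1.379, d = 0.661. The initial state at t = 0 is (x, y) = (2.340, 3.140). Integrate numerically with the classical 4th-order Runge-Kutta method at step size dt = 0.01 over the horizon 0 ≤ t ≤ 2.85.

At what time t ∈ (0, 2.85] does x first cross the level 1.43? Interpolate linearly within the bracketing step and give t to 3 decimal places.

t=0.000: state=(2.340, 3.140)
step 1 (dt=0.01): k1=(-3.458, 0.527), k2=(-3.438, 0.491), k3=(-3.438, 0.491), k4=(-3.418, 0.456); state += dt/6·(k1+2k2+2k3+k4)
t=0.010: state=(2.306, 3.145)
t=0.020: state=(2.272, 3.149)
t=0.030: state=(2.238, 3.153)
continuing one RK4 step at a time; state shown every 10 steps (Δt=0.1):
t=0.100: state=(2.016, 3.158)
t=0.200: state=(1.739, 3.114)
t=0.300: state=(1.509, 3.020)
t=0.330: state=(1.449, 2.984)
next step: t=0.340: state=(1.430, 2.971) — x has crossed 1.43
linear interpolation between t=0.330 (1.44909) and t=0.340 (1.42991) → t≈0.340

t = 0.340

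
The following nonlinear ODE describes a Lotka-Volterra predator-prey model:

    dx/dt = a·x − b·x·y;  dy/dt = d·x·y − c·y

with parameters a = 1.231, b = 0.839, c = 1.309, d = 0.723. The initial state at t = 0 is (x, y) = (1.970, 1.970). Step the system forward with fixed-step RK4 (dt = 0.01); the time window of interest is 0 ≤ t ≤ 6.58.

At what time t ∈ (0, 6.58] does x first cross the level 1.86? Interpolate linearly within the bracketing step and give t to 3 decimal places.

t = 0.133

t=0.000: state=(1.970, 1.970)
step 1 (dt=0.01): k1=(-0.831, 0.227), k2=(-0.831, 0.221), k3=(-0.831, 0.221), k4=(-0.831, 0.216); state += dt/6·(k1+2k2+2k3+k4)
t=0.010: state=(1.962, 1.972)
t=0.020: state=(1.953, 1.974)
t=0.030: state=(1.945, 1.976)
t=0.130: state=(1.863, 1.990)
next step: t=0.140: state=(1.854, 1.990) — x has crossed 1.86
linear interpolation between t=0.130 (1.86254) and t=0.140 (1.85439) → t≈0.133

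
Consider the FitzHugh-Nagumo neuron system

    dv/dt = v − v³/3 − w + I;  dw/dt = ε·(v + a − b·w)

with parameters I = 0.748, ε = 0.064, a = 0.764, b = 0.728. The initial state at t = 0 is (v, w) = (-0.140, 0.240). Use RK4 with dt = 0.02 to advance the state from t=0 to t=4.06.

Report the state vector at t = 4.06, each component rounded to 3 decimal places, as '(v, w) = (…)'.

(v, w) = (1.796, 0.662)

t=0.000: state=(-0.140, 0.240)
step 1 (dt=0.02): k1=(0.369, 0.029), k2=(0.372, 0.029), k3=(0.372, 0.029), k4=(0.376, 0.029); state += dt/6·(k1+2k2+2k3+k4)
t=0.020: state=(-0.133, 0.241)
t=0.040: state=(-0.125, 0.241)
t=0.060: state=(-0.117, 0.242)
continuing one RK4 step at a time; state shown every 10 steps (Δt=0.2):
t=0.200: state=(-0.059, 0.246)
t=0.400: state=(0.038, 0.254)
t=0.600: state=(0.155, 0.262)
t=0.800: state=(0.295, 0.272)
t=1.000: state=(0.461, 0.284)
t=1.200: state=(0.651, 0.298)
t=1.400: state=(0.861, 0.315)
t=1.600: state=(1.078, 0.334)
t=1.800: state=(1.284, 0.356)
t=2.000: state=(1.461, 0.380)
t=2.200: state=(1.598, 0.406)
t=2.400: state=(1.694, 0.433)
t=2.600: state=(1.756, 0.460)
t=2.800: state=(1.793, 0.488)
t=3.000: state=(1.811, 0.517)
t=3.200: state=(1.819, 0.545)
t=3.400: state=(1.819, 0.573)
t=3.600: state=(1.815, 0.600)
t=3.800: state=(1.808, 0.627)
t=4.000: state=(1.799, 0.654)
t=4.060: state=(1.796, 0.662)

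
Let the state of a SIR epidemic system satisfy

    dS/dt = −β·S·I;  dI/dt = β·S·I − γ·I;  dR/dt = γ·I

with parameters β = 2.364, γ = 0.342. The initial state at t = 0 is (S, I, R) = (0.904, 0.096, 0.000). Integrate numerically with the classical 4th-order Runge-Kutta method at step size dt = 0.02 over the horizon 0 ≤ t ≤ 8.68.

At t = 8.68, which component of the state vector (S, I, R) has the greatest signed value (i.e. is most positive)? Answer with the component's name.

largest component: R

t=0.000: state=(0.904, 0.096, 0.000)
step 1 (dt=0.02): k1=(-0.205, 0.172, 0.033), k2=(-0.208, 0.175, 0.033), k3=(-0.208, 0.175, 0.033), k4=(-0.212, 0.178, 0.034); state += dt/6·(k1+2k2+2k3+k4)
t=0.020: state=(0.900, 0.099, 0.001)
t=0.040: state=(0.896, 0.103, 0.001)
t=0.060: state=(0.891, 0.107, 0.002)
continuing one RK4 step at a time; state shown every 25 steps (Δt=0.5):
t=0.500: state=(0.756, 0.218, 0.026)
t=1.000: state=(0.528, 0.394, 0.078)
t=1.500: state=(0.302, 0.540, 0.159)
t=2.000: state=(0.153, 0.590, 0.257)
t=2.500: state=(0.077, 0.567, 0.356)
t=3.000: state=(0.041, 0.511, 0.449)
t=3.500: state=(0.023, 0.446, 0.531)
t=4.000: state=(0.014, 0.384, 0.602)
t=4.500: state=(0.009, 0.328, 0.662)
t=5.000: state=(0.006, 0.279, 0.714)
t=5.500: state=(0.005, 0.237, 0.758)
t=6.000: state=(0.004, 0.201, 0.796)
t=6.500: state=(0.003, 0.170, 0.827)
t=7.000: state=(0.002, 0.144, 0.854)
t=7.500: state=(0.002, 0.121, 0.877)
t=8.000: state=(0.002, 0.103, 0.896)
t=8.500: state=(0.002, 0.087, 0.912)
t=8.680: state=(0.002, 0.081, 0.917)
compare at T: S=0.002, I=0.081, R=0.917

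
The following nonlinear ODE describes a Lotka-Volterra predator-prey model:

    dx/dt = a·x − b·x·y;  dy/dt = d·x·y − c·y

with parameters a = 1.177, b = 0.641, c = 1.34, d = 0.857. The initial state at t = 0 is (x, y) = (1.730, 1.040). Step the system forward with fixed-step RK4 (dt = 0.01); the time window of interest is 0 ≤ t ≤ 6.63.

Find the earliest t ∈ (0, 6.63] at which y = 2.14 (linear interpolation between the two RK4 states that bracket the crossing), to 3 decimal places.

t=0.000: state=(1.730, 1.040)
step 1 (dt=0.01): k1=(0.883, 0.148), k2=(0.884, 0.152), k3=(0.884, 0.152), k4=(0.886, 0.156); state += dt/6·(k1+2k2+2k3+k4)
t=0.010: state=(1.739, 1.042)
t=0.020: state=(1.748, 1.043)
t=0.030: state=(1.757, 1.045)
continuing one RK4 step at a time; state shown every 25 steps (Δt=0.25):
t=0.250: state=(1.957, 1.104)
t=0.500: state=(2.180, 1.231)
t=0.750: state=(2.366, 1.434)
t=1.000: state=(2.468, 1.725)
t=1.250: state=(2.441, 2.094)
t=1.270: state=(2.433, 2.125)
next step: t=1.280: state=(2.428, 2.141) — y has crossed 2.14
linear interpolation between t=1.270 (2.12546) and t=1.280 (2.14131) → t≈1.279

t = 1.279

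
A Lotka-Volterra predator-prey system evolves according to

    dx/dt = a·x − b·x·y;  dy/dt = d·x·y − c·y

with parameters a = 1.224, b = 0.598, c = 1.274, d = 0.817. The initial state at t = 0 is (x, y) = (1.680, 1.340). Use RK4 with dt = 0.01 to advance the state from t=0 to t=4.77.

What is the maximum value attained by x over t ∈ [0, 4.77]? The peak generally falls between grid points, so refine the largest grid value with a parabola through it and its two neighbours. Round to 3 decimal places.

max x = 2.259

t=0.000: state=(1.680, 1.340)
step 1 (dt=0.01): k1=(0.710, 0.132), k2=(0.711, 0.136), k3=(0.711, 0.136), k4=(0.712, 0.140); state += dt/6·(k1+2k2+2k3+k4)
t=0.010: state=(1.687, 1.341)
t=0.020: state=(1.694, 1.343)
t=0.030: state=(1.701, 1.344)
continuing one RK4 step at a time; state shown every 20 steps (Δt=0.2):
t=0.200: state=(1.824, 1.383)
t=0.400: state=(1.966, 1.461)
t=0.600: state=(2.095, 1.578)
t=0.800: state=(2.196, 1.738)
t=1.000: state=(2.252, 1.939)
t=1.200: state=(2.250, 2.173)
t=1.400: state=(2.184, 2.421)
t=1.600: state=(2.059, 2.656)
t=1.800: state=(1.891, 2.844)
t=2.000: state=(1.706, 2.958)
t=2.200: state=(1.526, 2.985)
t=2.400: state=(1.368, 2.930)
t=2.600: state=(1.239, 2.808)
t=2.800: state=(1.142, 2.643)
t=3.000: state=(1.075, 2.454)
t=3.200: state=(1.036, 2.260)
t=3.400: state=(1.022, 2.072)
t=3.600: state=(1.030, 1.898)
t=3.800: state=(1.058, 1.744)
t=4.000: state=(1.106, 1.613)
t=4.200: state=(1.173, 1.505)
t=4.400: state=(1.257, 1.423)
t=4.600: state=(1.360, 1.365)
t=4.770: state=(1.460, 1.337)
largest grid value and its neighbours: x(1.090)=2.25919, x(1.100)=2.25920, x(1.110)=2.25904
parabola through these three points peaks at t≈1.095 with x≈2.25922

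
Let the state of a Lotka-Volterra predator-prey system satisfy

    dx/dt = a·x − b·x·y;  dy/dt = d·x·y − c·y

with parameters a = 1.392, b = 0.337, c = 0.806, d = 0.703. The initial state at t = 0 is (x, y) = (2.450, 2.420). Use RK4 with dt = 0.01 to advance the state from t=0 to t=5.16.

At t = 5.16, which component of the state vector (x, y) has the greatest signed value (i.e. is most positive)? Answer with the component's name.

largest component: y

t=0.000: state=(2.450, 2.420)
step 1 (dt=0.01): k1=(1.412, 2.218), k2=(1.407, 2.240), k3=(1.407, 2.240), k4=(1.402, 2.262); state += dt/6·(k1+2k2+2k3+k4)
t=0.010: state=(2.464, 2.442)
t=0.020: state=(2.478, 2.465)
t=0.030: state=(2.492, 2.489)
continuing one RK4 step at a time; state shown every 20 steps (Δt=0.2):
t=0.200: state=(2.703, 2.961)
t=0.400: state=(2.854, 3.731)
t=0.600: state=(2.836, 4.748)
t=0.800: state=(2.615, 5.943)
t=1.000: state=(2.223, 7.117)
t=1.200: state=(1.759, 8.016)
t=1.400: state=(1.330, 8.470)
t=1.600: state=(0.990, 8.476)
t=1.800: state=(0.746, 8.142)
t=2.000: state=(0.579, 7.601)
t=2.200: state=(0.468, 6.960)
t=2.400: state=(0.396, 6.292)
t=2.600: state=(0.350, 5.642)
t=2.800: state=(0.323, 5.034)
t=3.000: state=(0.309, 4.478)
t=3.200: state=(0.307, 3.980)
t=3.400: state=(0.315, 3.539)
t=3.600: state=(0.332, 3.152)
t=3.800: state=(0.359, 2.816)
t=4.000: state=(0.397, 2.527)
t=4.200: state=(0.446, 2.282)
t=4.400: state=(0.508, 2.076)
t=4.600: state=(0.587, 1.908)
t=4.800: state=(0.685, 1.776)
t=5.000: state=(0.806, 1.678)
t=5.160: state=(0.921, 1.625)
compare at T: x=0.921, y=1.625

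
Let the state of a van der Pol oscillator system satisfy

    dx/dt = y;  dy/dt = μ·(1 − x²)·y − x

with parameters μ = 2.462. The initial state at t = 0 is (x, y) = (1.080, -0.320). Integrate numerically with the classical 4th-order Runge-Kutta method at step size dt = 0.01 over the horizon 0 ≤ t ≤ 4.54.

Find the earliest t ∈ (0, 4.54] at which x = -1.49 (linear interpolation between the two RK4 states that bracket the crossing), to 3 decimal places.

t=0.000: state=(1.080, -0.320)
step 1 (dt=0.01): k1=(-0.320, -0.949), k2=(-0.325, -0.948), k3=(-0.325, -0.948), k4=(-0.329, -0.947); state += dt/6·(k1+2k2+2k3+k4)
t=0.010: state=(1.077, -0.329)
t=0.020: state=(1.073, -0.339)
t=0.030: state=(1.070, -0.348)
continuing one RK4 step at a time; state shown every 20 steps (Δt=0.2):
t=0.200: state=(0.997, -0.512)
t=0.400: state=(0.873, -0.738)
t=0.600: state=(0.695, -1.063)
t=0.800: state=(0.433, -1.615)
t=1.000: state=(0.019, -2.615)
t=1.200: state=(-0.642, -3.968)
t=1.400: state=(-1.443, -3.481)
t=1.410: state=(-1.478, -3.370)
next step: t=1.420: state=(-1.511, -3.255) — x has crossed -1.49
linear interpolation between t=1.410 (-1.47758) and t=1.420 (-1.51071) → t≈1.414

t = 1.414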